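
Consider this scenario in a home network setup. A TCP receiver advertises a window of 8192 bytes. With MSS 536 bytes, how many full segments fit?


Given: RWND = 8192 bytes, MSS = 536 bytes
Full segments = floor(RWND / MSS)
Full segments = floor(8192 / 536)
Full segments = floor(15.2836) = 15

15


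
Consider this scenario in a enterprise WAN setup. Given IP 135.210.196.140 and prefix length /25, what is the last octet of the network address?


Given: IP = 135.210.196.140, prefix = /25
Subnet mask = 255.255.255.128
Last octet of IP: 140
Last octet of mask: 128
Network last octet = 140 AND 128 = 128

128


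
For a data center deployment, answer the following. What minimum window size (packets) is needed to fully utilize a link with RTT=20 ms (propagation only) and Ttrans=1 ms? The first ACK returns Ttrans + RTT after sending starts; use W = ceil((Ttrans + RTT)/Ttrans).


Given: Ttrans = 1 ms, RTT = 20 ms (= 2 * Tprop, Tprop = 10 ms)
Time until first ACK returns = Ttrans + RTT = 1 + 20 = 21 ms
Need W * Ttrans >= Ttrans + RTT  ->  W >= (Ttrans + RTT) / Ttrans
(Ttrans + RTT) / Ttrans = 21 / 1 = 21
W_min = ceil(21) = 21

21


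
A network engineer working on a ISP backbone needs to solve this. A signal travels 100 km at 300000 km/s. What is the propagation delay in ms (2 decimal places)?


Given: distance = 100 km, speed = 300000 km/s
Delay = distance / speed = 100 / 300000 seconds
Delay in ms = 100 * 1000 / 300000
Delay = 0.3333 ms
Rounded to 2 dp = 0.33 ms

0.33


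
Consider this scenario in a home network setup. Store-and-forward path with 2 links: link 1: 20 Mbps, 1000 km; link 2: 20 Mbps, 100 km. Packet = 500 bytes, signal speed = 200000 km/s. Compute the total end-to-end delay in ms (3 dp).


Packet = 500 bytes = 4000 bits. Store-and-forward: sum (t_trans + t_prop) per link.
Link 1: t_trans = 4000/(20*10^6) s = 0.2000 ms; t_prop = 1000/200000 s = 5.0000 ms; subtotal = 5.2000 ms
Link 2: t_trans = 4000/(20*10^6) s = 0.2000 ms; t_prop = 100/200000 s = 0.5000 ms; subtotal = 0.7000 ms
End-to-end = 5.2000 + 0.7000 = 5.9000 ms -> 5.900 ms (3 dp)

5.900


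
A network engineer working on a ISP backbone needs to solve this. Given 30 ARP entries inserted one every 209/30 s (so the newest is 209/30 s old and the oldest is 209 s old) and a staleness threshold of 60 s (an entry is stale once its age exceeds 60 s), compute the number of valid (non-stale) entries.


Ages are k * 209/30 s for k = 1..30 (spacing = 6.9667 s).
Entry k is valid iff k * 209/30 <= 60 iff k <= 30 * 60 / 209 = 8.6124
n_valid = floor(8.6124) = 8
(n_stale = 30 - 8 = 22)

8


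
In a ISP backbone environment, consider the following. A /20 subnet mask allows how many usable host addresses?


Given: subnet mask /20
Host bits = 32 - 20 = 12
Total addresses = 2^12 = 4096
Usable hosts = 4096 - 2 (network + broadcast) = 4094

4094


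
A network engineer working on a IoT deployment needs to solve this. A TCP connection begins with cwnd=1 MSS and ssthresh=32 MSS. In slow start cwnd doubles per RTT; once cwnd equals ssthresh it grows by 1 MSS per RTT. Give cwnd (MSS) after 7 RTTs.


RTT 0: cwnd = 1 MSS (initial)
RTT 1: cwnd = 2 MSS (slow start, doubled)
RTT 2: cwnd = 4 MSS (slow start, doubled)
RTT 3: cwnd = 8 MSS (slow start, doubled)
RTT 4: cwnd = 16 MSS (slow start, doubled)
RTT 5: cwnd = 32 MSS (slow start, doubled)
RTT 6: cwnd = 33 MSS (congestion avoidance, +1)
RTT 7: cwnd = 34 MSS (congestion avoidance, +1)

34


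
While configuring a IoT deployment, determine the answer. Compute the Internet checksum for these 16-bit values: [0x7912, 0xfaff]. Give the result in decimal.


Given words: [0x7912, 0xfaff]
Step 1: Sum all words
Raw sum = 30994 + 64255 = 95249
Step 2: Fold carry: (29713 + 1) = 29714
One's complement = ~29714 & 0xFFFF = 35821

35821


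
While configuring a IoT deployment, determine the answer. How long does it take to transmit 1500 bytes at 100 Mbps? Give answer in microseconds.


Given: packet = 1500 bytes, bandwidth = 100 Mbps
Packet in bits = 1500 * 8 = 12000 bits
Bandwidth = 100 * 10^6 = 100000000 bps
Time = 12000 / 100000000 seconds
Time in us = 12000 * 10^6 / 100000000 = 120

120


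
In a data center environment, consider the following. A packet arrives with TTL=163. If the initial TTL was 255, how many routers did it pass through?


Given: initial TTL = 255, received TTL = 163
Hops = initial TTL - received TTL
Hops = 255 - 163 = 92

92


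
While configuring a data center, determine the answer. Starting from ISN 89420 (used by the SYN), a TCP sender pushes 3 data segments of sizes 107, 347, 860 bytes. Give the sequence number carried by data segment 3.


The SYN occupies sequence number ISN = 89420, so the first data byte is ISN + 1 = 89421.
SEQ of data segment i = (ISN + 1) + sum of payload sizes of segments 1..i-1.
Segment 1: SEQ = 89421, payload = 107 bytes
Segment 2: SEQ = 89528, payload = 347 bytes
Segment 3: SEQ = 89875, payload = 860 bytes
SEQ of segment 3 = 89421 + 107 + 347 = 89875

89875


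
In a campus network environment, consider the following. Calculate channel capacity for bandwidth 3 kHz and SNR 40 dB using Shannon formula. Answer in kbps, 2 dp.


Given: B = 3 kHz, SNR = 40 dB
SNR linear = 10^(40/10) = 10000
1 + SNR = 10001
log2(10001) = 13.2878566418
C = 3 * 1000 * 13.2878566418 = 39863.5699 bps
C = 39.863570 kbps -> 39.86 kbps (2 dp)

39.86


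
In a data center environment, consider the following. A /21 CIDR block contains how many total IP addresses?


Given: CIDR prefix /21
Host bits = 32 - 21 = 11
Total addresses = 2^11 = 2048

2048


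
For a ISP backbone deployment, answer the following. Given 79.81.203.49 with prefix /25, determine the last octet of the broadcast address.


Given: IP = 79.81.203.49, prefix = /25
Host bits = 32 - 25 = 7
Network last octet = 49 AND mask = 0
Host part size = 2^7 - 1 = 127
Broadcast last octet = 0 OR 127 = 127

127


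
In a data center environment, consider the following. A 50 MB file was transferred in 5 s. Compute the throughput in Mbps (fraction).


Given: file = 50 MB, time = 5 s
File in Mb = 50 * 8 = 400 Mb
Throughput = 400 / 5 Mbps
Throughput = 80 Mbps

80


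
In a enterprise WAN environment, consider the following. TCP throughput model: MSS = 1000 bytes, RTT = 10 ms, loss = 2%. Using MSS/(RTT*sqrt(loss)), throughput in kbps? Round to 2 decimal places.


Given: MSS = 1000 bytes, RTT = 10 ms, loss = 2%
RTT in seconds = 10 / 1000 = 0.01
Loss rate = 2% = 0.02
sqrt(loss) = sqrt(0.02) = 0.141421356237
Throughput (bytes/s) = 1000 / (0.01 * 0.141421356237) = 707106.7812
Throughput (kbps) = 707106.7812 * 8 / 1000 = 5656.854249 -> 5656.85 kbps (2 dp)

5656.85


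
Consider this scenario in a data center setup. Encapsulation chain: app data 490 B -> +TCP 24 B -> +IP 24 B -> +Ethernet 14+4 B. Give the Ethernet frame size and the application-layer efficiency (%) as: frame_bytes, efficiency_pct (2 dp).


TCP segment = 490 + 24 = 514 B
IP packet = 514 + 24 = 538 B
Ethernet frame = 538 + 14 + 4 = 556 B
Efficiency = app / frame = 490 / 556 = 0.881295 = 88.1295% -> 88.13% (2 dp)

556, 88.13


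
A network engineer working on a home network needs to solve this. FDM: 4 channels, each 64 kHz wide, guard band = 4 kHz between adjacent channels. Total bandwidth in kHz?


Given: 4 channels, 64 kHz each, guard = 4 kHz
Channel bandwidth = 4 * 64 = 256 kHz
Guard bands = 3 gaps * 4 kHz = 12 kHz
Total = 256 + 12 = 268 kHz

268


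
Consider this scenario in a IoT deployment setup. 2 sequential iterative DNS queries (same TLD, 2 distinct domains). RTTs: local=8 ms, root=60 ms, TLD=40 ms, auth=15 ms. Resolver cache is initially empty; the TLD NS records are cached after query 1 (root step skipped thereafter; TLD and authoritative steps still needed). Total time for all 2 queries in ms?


Lookup 1 (cold cache): local + root + TLD + auth = 8 + 60 + 40 + 15 = 123 ms
Lookups 2..2 (TLD NS cached -> skip root; new domain -> still ask TLD and auth): local + TLD + auth = 8 + 40 + 15 = 63 ms each
Remaining 1 lookups: 1 * 63 = 63 ms
Total = 123 + 63 = 186 ms

186


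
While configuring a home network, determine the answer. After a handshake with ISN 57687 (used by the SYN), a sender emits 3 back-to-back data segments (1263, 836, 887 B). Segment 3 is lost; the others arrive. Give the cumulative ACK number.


SYN uses sequence number 57687; first data byte = ISN + 1 = 57688.
Segment 1: SEQ = 57688, len = 1263 B, covers [57688, 58950]
Segment 2: SEQ = 58951, len = 836 B, covers [58951, 59786]
Segment 3: SEQ = 59787, len = 887 B, covers [59787, 60673] [LOST]
In-order data received: bytes [57688, 59786] (segments 1..2).
Segment 3 missing -> gap begins at byte 59787.
Cumulative ACK = next expected in-order byte = 57688 + 1263 + 836 = 59787

59787


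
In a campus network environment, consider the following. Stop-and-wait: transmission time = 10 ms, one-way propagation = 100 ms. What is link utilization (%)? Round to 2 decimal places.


Given: Ttrans = 10 ms, Tprop = 100 ms
RTT = 2 * Tprop = 2 * 100 = 200 ms
U = Ttrans / (Ttrans + RTT)
U = 10 / (10 + 200)
U = 10 / 210 = 0.047619
U% = 4.76%

4.76


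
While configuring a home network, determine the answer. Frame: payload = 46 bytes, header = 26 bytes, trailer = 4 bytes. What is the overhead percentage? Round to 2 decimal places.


Given: payload = 46 B, header = 26 B, trailer = 4 B
Overhead bytes = header + trailer = 26 + 4 = 30
Total frame = payload + overhead = 46 + 30 = 76
Overhead % = 30 / 76 * 100 = 39.4737% -> 39.47% (2 dp)

39.47


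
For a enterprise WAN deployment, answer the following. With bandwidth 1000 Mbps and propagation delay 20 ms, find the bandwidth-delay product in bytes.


Given: bandwidth = 1000 Mbps, delay = 20 ms
BDP in bits = 1000 * 10^6 * 20 / 1000
BDP in bits = 20000000
BDP in bytes = 20000000 / 8 = 2500000

2500000


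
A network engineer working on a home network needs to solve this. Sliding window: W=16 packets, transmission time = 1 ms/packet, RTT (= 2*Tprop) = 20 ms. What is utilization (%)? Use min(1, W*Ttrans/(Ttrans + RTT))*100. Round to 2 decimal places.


Given: W = 16, Ttrans = 1 ms, RTT = 20 ms (= 2 * Tprop, Tprop = 10 ms)
Cycle time = Ttrans + RTT = 1 + 20 = 21 ms (first packet sent until its ACK returns)
W * Ttrans = 16 * 1 = 16 ms of sending per cycle
W * Ttrans / (Ttrans + RTT) = 16 / 21 = 0.761905
U = min(1, 0.761905) = 0.761905
U% = 76.19%

76.19


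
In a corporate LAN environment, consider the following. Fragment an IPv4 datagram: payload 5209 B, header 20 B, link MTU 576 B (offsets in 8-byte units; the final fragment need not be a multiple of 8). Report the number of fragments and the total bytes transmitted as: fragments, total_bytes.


Max data per non-final fragment = floor((MTU - header)/8)*8 = floor((576 - 20)/8)*8 = floor(556/8)*8 = 552 B
Final fragment needs no 8-byte alignment: it can carry up to MTU - header = 556 B
Non-final fragments needed = ceil((payload - 556) / 552) = ceil(4653/552) = ceil(8.4293) = 9
Number of fragments = 9 + 1 = 10
Fragment sizes (data): 9 * 552 B + 241 B (last, 241 <= 556 OK)
Total bytes sent = payload + n_frags * header = 5209 + 10*20 = 5209 + 200 = 5409 B

10, 5409


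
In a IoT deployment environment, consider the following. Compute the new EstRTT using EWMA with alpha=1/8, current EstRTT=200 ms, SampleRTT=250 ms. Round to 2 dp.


Given: EstRTT = 200 ms, SampleRTT = 250 ms, alpha = 1/8
New EstRTT = (1 - alpha) * EstRTT + alpha * SampleRTT
(7/8) * 200 = 175
(1/8) * 250 = 31.25
New EstRTT = 175 + 31.25 = 206.25 ms -> 206.25 ms (2 dp)

206.25


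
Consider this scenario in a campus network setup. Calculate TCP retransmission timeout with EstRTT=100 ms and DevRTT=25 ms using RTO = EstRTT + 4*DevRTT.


Given: EstRTT = 100 ms, DevRTT = 25 ms
Timeout = EstRTT + 4 * DevRTT
4 * DevRTT = 4 * 25 = 100
Timeout = 100 + 100 = 200 ms

200


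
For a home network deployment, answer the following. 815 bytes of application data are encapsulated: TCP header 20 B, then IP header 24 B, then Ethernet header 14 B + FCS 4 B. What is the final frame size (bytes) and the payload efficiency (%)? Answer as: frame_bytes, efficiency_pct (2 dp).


TCP segment = 815 + 20 = 835 B
IP packet = 835 + 24 = 859 B
Ethernet frame = 859 + 14 + 4 = 877 B
Efficiency = app / frame = 815 / 877 = 0.929304 = 92.9304% -> 92.93% (2 dp)

877, 92.93


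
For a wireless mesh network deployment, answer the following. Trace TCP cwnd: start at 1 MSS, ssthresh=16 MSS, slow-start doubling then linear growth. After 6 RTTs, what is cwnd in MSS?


RTT 0: cwnd = 1 MSS (initial)
RTT 1: cwnd = 2 MSS (slow start, doubled)
RTT 2: cwnd = 4 MSS (slow start, doubled)
RTT 3: cwnd = 8 MSS (slow start, doubled)
RTT 4: cwnd = 16 MSS (slow start, doubled)
RTT 5: cwnd = 17 MSS (congestion avoidance, +1)
RTT 6: cwnd = 18 MSS (congestion avoidance, +1)

18


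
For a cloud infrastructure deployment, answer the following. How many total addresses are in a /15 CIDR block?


Given: CIDR prefix /15
Host bits = 32 - 15 = 17
Total addresses = 2^17 = 131072

131072


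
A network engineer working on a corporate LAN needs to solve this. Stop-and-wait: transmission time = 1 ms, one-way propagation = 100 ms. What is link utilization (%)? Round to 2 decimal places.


Given: Ttrans = 1 ms, Tprop = 100 ms
RTT = 2 * Tprop = 2 * 100 = 200 ms
U = Ttrans / (Ttrans + RTT)
U = 1 / (1 + 200)
U = 1 / 201 = 0.004975
U% = 0.50%

0.50


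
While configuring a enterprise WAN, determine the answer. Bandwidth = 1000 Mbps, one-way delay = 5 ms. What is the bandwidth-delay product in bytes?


Given: bandwidth = 1000 Mbps, delay = 5 ms
BDP in bits = 1000 * 10^6 * 5 / 1000
BDP in bits = 5000000
BDP in bytes = 5000000 / 8 = 625000

625000


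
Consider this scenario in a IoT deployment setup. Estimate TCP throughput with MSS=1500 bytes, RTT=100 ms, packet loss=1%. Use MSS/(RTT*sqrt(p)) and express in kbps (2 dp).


Given: MSS = 1500 bytes, RTT = 100 ms, loss = 1%
RTT in seconds = 100 / 1000 = 0.1
Loss rate = 1% = 0.01
sqrt(loss) = sqrt(0.01) = 0.1
Throughput (bytes/s) = 1500 / (0.1 * 0.1) = 150000.0000
Throughput (kbps) = 150000.0000 * 8 / 1000 = 1200.000000 -> 1200.00 kbps (2 dp)

1200.00


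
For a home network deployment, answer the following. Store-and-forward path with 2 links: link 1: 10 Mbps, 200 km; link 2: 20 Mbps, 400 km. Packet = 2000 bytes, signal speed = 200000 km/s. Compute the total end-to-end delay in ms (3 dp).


Packet = 2000 bytes = 16000 bits. Store-and-forward: sum (t_trans + t_prop) per link.
Link 1: t_trans = 16000/(10*10^6) s = 1.6000 ms; t_prop = 200/200000 s = 1.0000 ms; subtotal = 2.6000 ms
Link 2: t_trans = 16000/(20*10^6) s = 0.8000 ms; t_prop = 400/200000 s = 2.0000 ms; subtotal = 2.8000 ms
End-to-end = 2.6000 + 2.8000 = 5.4000 ms -> 5.400 ms (3 dp)

5.400


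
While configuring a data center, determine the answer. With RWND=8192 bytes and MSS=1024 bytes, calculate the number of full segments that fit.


Given: RWND = 8192 bytes, MSS = 1024 bytes
Full segments = floor(RWND / MSS)
Full segments = floor(8192 / 1024)
Full segments = floor(8.0) = 8

8


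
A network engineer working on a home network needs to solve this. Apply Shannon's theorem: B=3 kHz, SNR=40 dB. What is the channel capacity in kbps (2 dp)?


Given: B = 3 kHz, SNR = 40 dB
SNR linear = 10^(40/10) = 10000
1 + SNR = 10001
log2(10001) = 13.2878566418
C = 3 * 1000 * 13.2878566418 = 39863.5699 bps
C = 39.863570 kbps -> 39.86 kbps (2 dp)

39.86


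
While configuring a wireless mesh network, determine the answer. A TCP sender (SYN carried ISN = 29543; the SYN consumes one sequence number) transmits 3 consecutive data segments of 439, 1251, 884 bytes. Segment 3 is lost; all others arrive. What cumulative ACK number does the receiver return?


SYN uses sequence number 29543; first data byte = ISN + 1 = 29544.
Segment 1: SEQ = 29544, len = 439 B, covers [29544, 29982]
Segment 2: SEQ = 29983, len = 1251 B, covers [29983, 31233]
Segment 3: SEQ = 31234, len = 884 B, covers [31234, 32117] [LOST]
In-order data received: bytes [29544, 31233] (segments 1..2).
Segment 3 missing -> gap begins at byte 31234.
Cumulative ACK = next expected in-order byte = 29544 + 439 + 1251 = 31234

31234


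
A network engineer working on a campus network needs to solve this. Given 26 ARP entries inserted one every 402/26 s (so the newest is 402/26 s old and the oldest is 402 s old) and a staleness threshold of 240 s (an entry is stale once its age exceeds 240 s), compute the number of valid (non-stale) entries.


Ages are k * 402/26 s for k = 1..26 (spacing = 15.4615 s).
Entry k is valid iff k * 402/26 <= 240 iff k <= 26 * 240 / 402 = 15.5224
n_valid = floor(15.5224) = 15
(n_stale = 26 - 15 = 11)

15


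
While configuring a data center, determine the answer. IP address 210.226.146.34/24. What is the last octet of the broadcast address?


Given: IP = 210.226.146.34, prefix = /24
Host bits = 32 - 24 = 8
Network last octet = 34 AND mask = 0
Host part size = 2^8 - 1 = 255
Broadcast last octet = 0 OR 255 = 255

255


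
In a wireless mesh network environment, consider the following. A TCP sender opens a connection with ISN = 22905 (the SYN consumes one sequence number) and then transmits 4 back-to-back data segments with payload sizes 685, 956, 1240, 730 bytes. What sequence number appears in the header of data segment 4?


The SYN occupies sequence number ISN = 22905, so the first data byte is ISN + 1 = 22906.
SEQ of data segment i = (ISN + 1) + sum of payload sizes of segments 1..i-1.
Segment 1: SEQ = 22906, payload = 685 bytes
Segment 2: SEQ = 23591, payload = 956 bytes
Segment 3: SEQ = 24547, payload = 1240 bytes
Segment 4: SEQ = 25787, payload = 730 bytes
SEQ of segment 4 = 22906 + 685 + 956 + 1240 = 25787

25787


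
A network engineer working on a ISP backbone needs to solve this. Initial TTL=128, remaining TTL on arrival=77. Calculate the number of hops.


Given: initial TTL = 128, received TTL = 77
Hops = initial TTL - received TTL
Hops = 128 - 77 = 51

51


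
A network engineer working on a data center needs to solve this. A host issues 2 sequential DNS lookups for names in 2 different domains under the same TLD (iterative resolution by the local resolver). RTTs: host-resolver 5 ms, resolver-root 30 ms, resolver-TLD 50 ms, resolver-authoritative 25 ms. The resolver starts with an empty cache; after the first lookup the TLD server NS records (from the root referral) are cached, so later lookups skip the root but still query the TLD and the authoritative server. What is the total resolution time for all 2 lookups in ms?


Lookup 1 (cold cache): local + root + TLD + auth = 5 + 30 + 50 + 25 = 110 ms
Lookups 2..2 (TLD NS cached -> skip root; new domain -> still ask TLD and auth): local + TLD + auth = 5 + 50 + 25 = 80 ms each
Remaining 1 lookups: 1 * 80 = 80 ms
Total = 110 + 80 = 190 ms

190


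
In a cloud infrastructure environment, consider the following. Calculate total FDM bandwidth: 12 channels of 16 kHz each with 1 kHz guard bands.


Given: 12 channels, 16 kHz each, guard = 1 kHz
Channel bandwidth = 12 * 16 = 192 kHz
Guard bands = 11 gaps * 1 kHz = 11 kHz
Total = 192 + 11 = 203 kHz

203


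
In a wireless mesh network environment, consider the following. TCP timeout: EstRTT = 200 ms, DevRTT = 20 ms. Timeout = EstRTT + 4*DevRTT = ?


Given: EstRTT = 200 ms, DevRTT = 20 ms
Timeout = EstRTT + 4 * DevRTT
4 * DevRTT = 4 * 20 = 80
Timeout = 200 + 80 = 280 ms

280


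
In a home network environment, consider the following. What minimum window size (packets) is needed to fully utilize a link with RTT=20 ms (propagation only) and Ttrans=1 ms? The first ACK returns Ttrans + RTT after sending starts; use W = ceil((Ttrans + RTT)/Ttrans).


Given: Ttrans = 1 ms, RTT = 20 ms (= 2 * Tprop, Tprop = 10 ms)
Time until first ACK returns = Ttrans + RTT = 1 + 20 = 21 ms
Need W * Ttrans >= Ttrans + RTT  ->  W >= (Ttrans + RTT) / Ttrans
(Ttrans + RTT) / Ttrans = 21 / 1 = 21
W_min = ceil(21) = 21

21


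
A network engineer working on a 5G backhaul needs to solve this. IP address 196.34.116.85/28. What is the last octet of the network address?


Given: IP = 196.34.116.85, prefix = /28
Subnet mask = 255.255.255.240
Last octet of IP: 85
Last octet of mask: 240
Network last octet = 85 AND 240 = 80

80


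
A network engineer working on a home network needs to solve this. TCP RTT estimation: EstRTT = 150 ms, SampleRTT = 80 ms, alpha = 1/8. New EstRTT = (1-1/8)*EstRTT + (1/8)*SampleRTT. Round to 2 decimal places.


Given: EstRTT = 150 ms, SampleRTT = 80 ms, alpha = 1/8
New EstRTT = (1 - alpha) * EstRTT + alpha * SampleRTT
(7/8) * 150 = 131.25
(1/8) * 80 = 10
New EstRTT = 131.25 + 10 = 141.25 ms -> 141.25 ms (2 dp)

141.25


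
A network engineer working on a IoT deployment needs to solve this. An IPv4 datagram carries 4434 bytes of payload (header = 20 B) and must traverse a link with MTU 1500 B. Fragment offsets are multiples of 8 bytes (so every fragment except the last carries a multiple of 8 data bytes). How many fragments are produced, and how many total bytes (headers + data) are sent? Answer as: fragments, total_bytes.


Max data per non-final fragment = floor((MTU - header)/8)*8 = floor((1500 - 20)/8)*8 = floor(1480/8)*8 = 1480 B
Final fragment needs no 8-byte alignment: it can carry up to MTU - header = 1480 B
Non-final fragments needed = ceil((payload - 1480) / 1480) = ceil(2954/1480) = ceil(1.9959) = 2
Number of fragments = 2 + 1 = 3
Fragment sizes (data): 2 * 1480 B + 1474 B (last, 1474 <= 1480 OK)
Total bytes sent = payload + n_frags * header = 4434 + 3*20 = 4434 + 60 = 4494 B

3, 4494


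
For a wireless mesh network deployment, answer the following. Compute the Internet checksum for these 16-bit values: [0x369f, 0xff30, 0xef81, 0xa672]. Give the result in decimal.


Given words: [0x369f, 0xff30, 0xef81, 0xa672]
Step 1: Sum all words
Raw sum = 13983 + 65328 + 61313 + 42610 = 183234
Step 2: Fold carry: (52162 + 2) = 52164
One's complement = ~52164 & 0xFFFF = 13371

13371


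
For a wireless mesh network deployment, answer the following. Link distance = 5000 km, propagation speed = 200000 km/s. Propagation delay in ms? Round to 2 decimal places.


Given: distance = 5000 km, speed = 200000 km/s
Delay = distance / speed = 5000 / 200000 seconds
Delay in ms = 5000 * 1000 / 200000
Delay = 25.0000 ms
Rounded to 2 dp = 25.00 ms

25.00


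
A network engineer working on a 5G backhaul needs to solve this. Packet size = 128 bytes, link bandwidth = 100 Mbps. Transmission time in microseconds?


Given: packet = 128 bytes, bandwidth = 100 Mbps
Packet in bits = 128 * 8 = 1024 bits
Bandwidth = 100 * 10^6 = 100000000 bps
Time = 1024 / 100000000 seconds
Time in us = 1024 * 10^6 / 100000000 = 10.24

10.24


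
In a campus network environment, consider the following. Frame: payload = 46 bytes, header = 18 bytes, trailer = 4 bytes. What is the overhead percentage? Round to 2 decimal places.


Given: payload = 46 B, header = 18 B, trailer = 4 B
Overhead bytes = header + trailer = 18 + 4 = 22
Total frame = payload + overhead = 46 + 22 = 68
Overhead % = 22 / 68 * 100 = 32.3529% -> 32.35% (2 dp)

32.35


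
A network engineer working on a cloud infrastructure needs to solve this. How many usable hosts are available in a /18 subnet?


Given: subnet mask /18
Host bits = 32 - 18 = 14
Total addresses = 2^14 = 16384
Usable hosts = 16384 - 2 (network + broadcast) = 16382

16382


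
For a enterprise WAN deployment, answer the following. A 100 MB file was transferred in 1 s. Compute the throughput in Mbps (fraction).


Given: file = 100 MB, time = 1 s
File in Mb = 100 * 8 = 800 Mb
Throughput = 800 / 1 Mbps
Throughput = 800 Mbps

800


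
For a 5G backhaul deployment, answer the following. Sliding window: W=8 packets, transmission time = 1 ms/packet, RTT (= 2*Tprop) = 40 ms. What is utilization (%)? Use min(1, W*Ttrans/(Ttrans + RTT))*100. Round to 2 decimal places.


Given: W = 8, Ttrans = 1 ms, RTT = 40 ms (= 2 * Tprop, Tprop = 20 ms)
Cycle time = Ttrans + RTT = 1 + 40 = 41 ms (first packet sent until its ACK returns)
W * Ttrans = 8 * 1 = 8 ms of sending per cycle
W * Ttrans / (Ttrans + RTT) = 8 / 41 = 0.195122
U = min(1, 0.195122) = 0.195122
U% = 19.51%

19.51


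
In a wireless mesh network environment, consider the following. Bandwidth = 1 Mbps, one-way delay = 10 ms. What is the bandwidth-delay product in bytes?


Given: bandwidth = 1 Mbps, delay = 10 ms
BDP in bits = 1 * 10^6 * 10 / 1000
BDP in bits = 10000
BDP in bytes = 10000 / 8 = 1250

1250


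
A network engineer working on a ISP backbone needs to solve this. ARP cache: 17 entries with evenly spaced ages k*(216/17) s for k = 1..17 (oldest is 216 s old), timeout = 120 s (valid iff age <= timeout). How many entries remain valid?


Ages are k * 216/17 s for k = 1..17 (spacing = 12.7059 s).
Entry k is valid iff k * 216/17 <= 120 iff k <= 17 * 120 / 216 = 9.4444
n_valid = floor(9.4444) = 9
(n_stale = 17 - 9 = 8)

9


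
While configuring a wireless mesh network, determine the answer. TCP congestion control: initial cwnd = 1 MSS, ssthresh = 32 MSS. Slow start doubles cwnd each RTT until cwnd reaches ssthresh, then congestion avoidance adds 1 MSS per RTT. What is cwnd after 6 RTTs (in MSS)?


RTT 0: cwnd = 1 MSS (initial)
RTT 1: cwnd = 2 MSS (slow start, doubled)
RTT 2: cwnd = 4 MSS (slow start, doubled)
RTT 3: cwnd = 8 MSS (slow start, doubled)
RTT 4: cwnd = 16 MSS (slow start, doubled)
RTT 5: cwnd = 32 MSS (slow start, doubled)
RTT 6: cwnd = 33 MSS (congestion avoidance, +1)

33


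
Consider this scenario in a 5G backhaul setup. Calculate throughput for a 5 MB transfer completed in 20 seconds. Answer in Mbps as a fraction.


Given: file = 5 MB, time = 20 s
File in Mb = 5 * 8 = 40 Mb
Throughput = 40 / 20 Mbps
Throughput = 2 Mbps

2


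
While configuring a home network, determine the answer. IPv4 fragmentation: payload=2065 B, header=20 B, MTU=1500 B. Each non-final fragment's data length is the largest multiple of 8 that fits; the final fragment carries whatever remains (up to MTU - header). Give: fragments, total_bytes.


Max data per non-final fragment = floor((MTU - header)/8)*8 = floor((1500 - 20)/8)*8 = floor(1480/8)*8 = 1480 B
Final fragment needs no 8-byte alignment: it can carry up to MTU - header = 1480 B
Non-final fragments needed = ceil((payload - 1480) / 1480) = ceil(585/1480) = ceil(0.3953) = 1
Number of fragments = 1 + 1 = 2
Fragment sizes (data): 1 * 1480 B + 585 B (last, 585 <= 1480 OK)
Total bytes sent = payload + n_frags * header = 2065 + 2*20 = 2065 + 40 = 2105 B

2, 2105


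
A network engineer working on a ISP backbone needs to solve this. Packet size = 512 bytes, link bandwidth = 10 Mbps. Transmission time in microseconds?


Given: packet = 512 bytes, bandwidth = 10 Mbps
Packet in bits = 512 * 8 = 4096 bits
Bandwidth = 10 * 10^6 = 10000000 bps
Time = 4096 / 10000000 seconds
Time in us = 4096 * 10^6 / 10000000 = 409.6

409.6


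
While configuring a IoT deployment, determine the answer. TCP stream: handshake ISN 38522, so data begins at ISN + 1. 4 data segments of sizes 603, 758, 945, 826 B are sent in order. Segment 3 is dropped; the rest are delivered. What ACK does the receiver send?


SYN uses sequence number 38522; first data byte = ISN + 1 = 38523.
Segment 1: SEQ = 38523, len = 603 B, covers [38523, 39125]
Segment 2: SEQ = 39126, len = 758 B, covers [39126, 39883]
Segment 3: SEQ = 39884, len = 945 B, covers [39884, 40828] [LOST]
Segment 4: SEQ = 40829, len = 826 B, covers [40829, 41654]
In-order data received: bytes [38523, 39883] (segments 1..2).
Segment 3 missing -> gap begins at byte 39884; later segments buffered out of order.
Cumulative ACK = next expected in-order byte = 38523 + 603 + 758 = 39884

39884


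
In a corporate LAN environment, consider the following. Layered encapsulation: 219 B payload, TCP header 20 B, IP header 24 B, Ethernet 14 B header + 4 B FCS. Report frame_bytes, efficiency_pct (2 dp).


TCP segment = 219 + 20 = 239 B
IP packet = 239 + 24 = 263 B
Ethernet frame = 263 + 14 + 4 = 281 B
Efficiency = app / frame = 219 / 281 = 0.779359 = 77.9359% -> 77.94% (2 dp)

281, 77.94


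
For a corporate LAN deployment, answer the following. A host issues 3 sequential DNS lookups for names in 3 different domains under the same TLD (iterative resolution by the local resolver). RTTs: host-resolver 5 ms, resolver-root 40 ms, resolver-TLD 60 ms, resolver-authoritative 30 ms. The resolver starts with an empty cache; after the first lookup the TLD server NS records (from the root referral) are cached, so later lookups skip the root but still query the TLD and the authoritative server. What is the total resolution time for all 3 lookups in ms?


Lookup 1 (cold cache): local + root + TLD + auth = 5 + 40 + 60 + 30 = 135 ms
Lookups 2..3 (TLD NS cached -> skip root; new domain -> still ask TLD and auth): local + TLD + auth = 5 + 60 + 30 = 95 ms each
Remaining 2 lookups: 2 * 95 = 190 ms
Total = 135 + 190 = 325 ms

325


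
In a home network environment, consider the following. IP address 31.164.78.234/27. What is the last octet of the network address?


Given: IP = 31.164.78.234, prefix = /27
Subnet mask = 255.255.255.224
Last octet of IP: 234
Last octet of mask: 224
Network last octet = 234 AND 224 = 224

224


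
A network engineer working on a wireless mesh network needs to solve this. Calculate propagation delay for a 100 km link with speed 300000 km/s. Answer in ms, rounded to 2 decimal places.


Given: distance = 100 km, speed = 300000 km/s
Delay = distance / speed = 100 / 300000 seconds
Delay in ms = 100 * 1000 / 300000
Delay = 0.3333 ms
Rounded to 2 dp = 0.33 ms

0.33


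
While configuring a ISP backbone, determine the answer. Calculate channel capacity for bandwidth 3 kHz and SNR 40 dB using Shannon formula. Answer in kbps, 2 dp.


Given: B = 3 kHz, SNR = 40 dB
SNR linear = 10^(40/10) = 10000
1 + SNR = 10001
log2(10001) = 13.2878566418
C = 3 * 1000 * 13.2878566418 = 39863.5699 bps
C = 39.863570 kbps -> 39.86 kbps (2 dp)

39.86


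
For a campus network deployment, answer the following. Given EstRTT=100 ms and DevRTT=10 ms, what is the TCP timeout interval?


Given: EstRTT = 100 ms, DevRTT = 10 ms
Timeout = EstRTT + 4 * DevRTT
4 * DevRTT = 4 * 10 = 40
Timeout = 100 + 40 = 140 ms

140


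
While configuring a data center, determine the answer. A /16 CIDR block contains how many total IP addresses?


Given: CIDR prefix /16
Host bits = 32 - 16 = 16
Total addresses = 2^16 = 65536

65536


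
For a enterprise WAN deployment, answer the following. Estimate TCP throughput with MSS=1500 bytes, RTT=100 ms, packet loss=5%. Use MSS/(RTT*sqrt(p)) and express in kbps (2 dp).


Given: MSS = 1500 bytes, RTT = 100 ms, loss = 5%
RTT in seconds = 100 / 1000 = 0.1
Loss rate = 5% = 0.05
sqrt(loss) = sqrt(0.05) = 0.223606797750
Throughput (bytes/s) = 1500 / (0.1 * 0.223606797750) = 67082.0393
Throughput (kbps) = 67082.0393 * 8 / 1000 = 536.656315 -> 536.66 kbps (2 dp)

536.66


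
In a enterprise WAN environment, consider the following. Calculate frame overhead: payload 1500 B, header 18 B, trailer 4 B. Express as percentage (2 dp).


Given: payload = 1500 B, header = 18 B, trailer = 4 B
Overhead bytes = header + trailer = 18 + 4 = 22
Total frame = payload + overhead = 1500 + 22 = 1522
Overhead % = 22 / 1522 * 100 = 1.4455% -> 1.45% (2 dp)

1.45


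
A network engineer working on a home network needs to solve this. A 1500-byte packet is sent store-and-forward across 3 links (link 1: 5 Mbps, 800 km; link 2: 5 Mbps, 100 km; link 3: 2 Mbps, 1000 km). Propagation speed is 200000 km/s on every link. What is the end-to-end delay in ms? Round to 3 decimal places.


Packet = 1500 bytes = 12000 bits. Store-and-forward: sum (t_trans + t_prop) per link.
Link 1: t_trans = 12000/(5*10^6) s = 2.4000 ms; t_prop = 800/200000 s = 4.0000 ms; subtotal = 6.4000 ms
Link 2: t_trans = 12000/(5*10^6) s = 2.4000 ms; t_prop = 100/200000 s = 0.5000 ms; subtotal = 2.9000 ms
Link 3: t_trans = 12000/(2*10^6) s = 6.0000 ms; t_prop = 1000/200000 s = 5.0000 ms; subtotal = 11.0000 ms
End-to-end = 6.4000 + 2.9000 + 11.0000 = 20.3000 ms -> 20.300 ms (3 dp)

20.300


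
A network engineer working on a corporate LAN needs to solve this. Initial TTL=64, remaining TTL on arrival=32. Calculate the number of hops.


Given: initial TTL = 64, received TTL = 32
Hops = initial TTL - received TTL
Hops = 64 - 32 = 32

32


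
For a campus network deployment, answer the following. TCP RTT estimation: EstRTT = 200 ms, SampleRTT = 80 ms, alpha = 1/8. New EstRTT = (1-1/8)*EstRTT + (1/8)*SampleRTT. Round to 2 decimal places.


Given: EstRTT = 200 ms, SampleRTT = 80 ms, alpha = 1/8
New EstRTT = (1 - alpha) * EstRTT + alpha * SampleRTT
(7/8) * 200 = 175
(1/8) * 80 = 10
New EstRTT = 175 + 10 = 185 ms -> 185.00 ms (2 dp)

185.00


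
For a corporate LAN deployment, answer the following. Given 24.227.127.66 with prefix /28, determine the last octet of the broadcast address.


Given: IP = 24.227.127.66, prefix = /28
Host bits = 32 - 28 = 4
Network last octet = 66 AND mask = 64
Host part size = 2^4 - 1 = 15
Broadcast last octet = 64 OR 15 = 79

79


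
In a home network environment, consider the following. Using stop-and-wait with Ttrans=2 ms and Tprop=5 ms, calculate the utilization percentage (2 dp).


Given: Ttrans = 2 ms, Tprop = 5 ms
RTT = 2 * Tprop = 2 * 5 = 10 ms
U = Ttrans / (Ttrans + RTT)
U = 2 / (2 + 10)
U = 2 / 12 = 0.166667
U% = 16.67%

16.67


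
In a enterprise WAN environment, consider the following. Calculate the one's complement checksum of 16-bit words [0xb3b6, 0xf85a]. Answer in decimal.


Given words: [0xb3b6, 0xf85a]
Step 1: Sum all words
Raw sum = 46006 + 63578 = 109584
Step 2: Fold carry: (44048 + 1) = 44049
One's complement = ~44049 & 0xFFFF = 21486

21486


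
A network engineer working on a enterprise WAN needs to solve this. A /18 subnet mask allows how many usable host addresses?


Given: subnet mask /18
Host bits = 32 - 18 = 14
Total addresses = 2^14 = 16384
Usable hosts = 16384 - 2 (network + broadcast) = 16382

16382


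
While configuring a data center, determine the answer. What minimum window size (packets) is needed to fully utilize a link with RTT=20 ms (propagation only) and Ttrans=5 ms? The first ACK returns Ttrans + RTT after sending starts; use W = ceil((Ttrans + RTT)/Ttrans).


Given: Ttrans = 5 ms, RTT = 20 ms (= 2 * Tprop, Tprop = 10 ms)
Time until first ACK returns = Ttrans + RTT = 5 + 20 = 25 ms
Need W * Ttrans >= Ttrans + RTT  ->  W >= (Ttrans + RTT) / Ttrans
(Ttrans + RTT) / Ttrans = 25 / 5 = 5
W_min = ceil(5) = 5

5


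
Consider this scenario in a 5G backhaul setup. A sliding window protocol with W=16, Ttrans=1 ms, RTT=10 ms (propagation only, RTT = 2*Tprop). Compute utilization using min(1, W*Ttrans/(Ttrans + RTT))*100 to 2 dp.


Given: W = 16, Ttrans = 1 ms, RTT = 10 ms (= 2 * Tprop, Tprop = 5 ms)
Cycle time = Ttrans + RTT = 1 + 10 = 11 ms (first packet sent until its ACK returns)
W * Ttrans = 16 * 1 = 16 ms of sending per cycle
W * Ttrans / (Ttrans + RTT) = 16 / 11 = 1.454545
U = min(1, 1.454545) = 1.000000
U% = 100.00%

100.00


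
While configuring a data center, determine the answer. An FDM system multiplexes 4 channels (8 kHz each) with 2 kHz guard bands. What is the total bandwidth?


Given: 4 channels, 8 kHz each, guard = 2 kHz
Channel bandwidth = 4 * 8 = 32 kHz
Guard bands = 3 gaps * 2 kHz = 6 kHz
Total = 32 + 6 = 38 kHz

38


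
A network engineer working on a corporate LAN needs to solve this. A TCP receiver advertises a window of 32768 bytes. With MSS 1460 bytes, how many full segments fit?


Given: RWND = 32768 bytes, MSS = 1460 bytes
Full segments = floor(RWND / MSS)
Full segments = floor(32768 / 1460)
Full segments = floor(22.4438) = 22

22


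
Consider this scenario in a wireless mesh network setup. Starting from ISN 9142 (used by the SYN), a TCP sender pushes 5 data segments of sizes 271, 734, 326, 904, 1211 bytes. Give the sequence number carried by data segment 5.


The SYN occupies sequence number ISN = 9142, so the first data byte is ISN + 1 = 9143.
SEQ of data segment i = (ISN + 1) + sum of payload sizes of segments 1..i-1.
Segment 1: SEQ = 9143, payload = 271 bytes
Segment 2: SEQ = 9414, payload = 734 bytes
Segment 3: SEQ = 10148, payload = 326 bytes
Segment 4: SEQ = 10474, payload = 904 bytes
Segment 5: SEQ = 11378, payload = 1211 bytes
SEQ of segment 5 = 9143 + 271 + 734 + 326 + 904 = 11378

11378


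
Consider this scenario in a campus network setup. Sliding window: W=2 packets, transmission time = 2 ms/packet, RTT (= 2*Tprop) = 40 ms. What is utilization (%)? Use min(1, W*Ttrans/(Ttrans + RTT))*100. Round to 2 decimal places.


Given: W = 2, Ttrans = 2 ms, RTT = 40 ms (= 2 * Tprop, Tprop = 20 ms)
Cycle time = Ttrans + RTT = 2 + 40 = 42 ms (first packet sent until its ACK returns)
W * Ttrans = 2 * 2 = 4 ms of sending per cycle
W * Ttrans / (Ttrans + RTT) = 4 / 42 = 0.095238
U = min(1, 0.095238) = 0.095238
U% = 9.52%

9.52


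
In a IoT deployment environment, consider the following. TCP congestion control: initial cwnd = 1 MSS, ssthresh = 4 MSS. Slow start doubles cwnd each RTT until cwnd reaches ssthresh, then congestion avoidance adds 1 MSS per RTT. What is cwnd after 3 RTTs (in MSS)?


RTT 0: cwnd = 1 MSS (initial)
RTT 1: cwnd = 2 MSS (slow start, doubled)
RTT 2: cwnd = 4 MSS (slow start, doubled)
RTT 3: cwnd = 5 MSS (congestion avoidance, +1)

5


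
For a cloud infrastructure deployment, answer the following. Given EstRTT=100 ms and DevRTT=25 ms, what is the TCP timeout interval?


Given: EstRTT = 100 ms, DevRTT = 25 ms
Timeout = EstRTT + 4 * DevRTT
4 * DevRTT = 4 * 25 = 100
Timeout = 100 + 100 = 200 ms

200


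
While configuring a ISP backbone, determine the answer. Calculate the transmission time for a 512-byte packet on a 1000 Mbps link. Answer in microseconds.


Given: packet = 512 bytes, bandwidth = 1000 Mbps
Packet in bits = 512 * 8 = 4096 bits
Bandwidth = 1000 * 10^6 = 1000000000 bps
Time = 4096 / 1000000000 seconds
Time in us = 4096 * 10^6 / 1000000000 = 4.096

4.096


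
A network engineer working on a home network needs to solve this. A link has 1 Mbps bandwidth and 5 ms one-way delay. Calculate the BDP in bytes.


Given: bandwidth = 1 Mbps, delay = 5 ms
BDP in bits = 1 * 10^6 * 5 / 1000
BDP in bits = 5000
BDP in bytes = 5000 / 8 = 625

625


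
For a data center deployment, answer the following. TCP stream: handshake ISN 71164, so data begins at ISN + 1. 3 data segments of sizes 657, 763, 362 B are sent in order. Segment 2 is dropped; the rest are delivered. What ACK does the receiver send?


SYN uses sequence number 71164; first data byte = ISN + 1 = 71165.
Segment 1: SEQ = 71165, len = 657 B, covers [71165, 71821]
Segment 2: SEQ = 71822, len = 763 B, covers [71822, 72584] [LOST]
Segment 3: SEQ = 72585, len = 362 B, covers [72585, 72946]
In-order data received: bytes [71165, 71821] (segments 1..1).
Segment 2 missing -> gap begins at byte 71822; later segments buffered out of order.
Cumulative ACK = next expected in-order byte = 71165 + 657 = 71822

71822


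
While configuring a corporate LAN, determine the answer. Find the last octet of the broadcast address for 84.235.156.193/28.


Given: IP = 84.235.156.193, prefix = /28
Host bits = 32 - 28 = 4
Network last octet = 193 AND mask = 192
Host part size = 2^4 - 1 = 15
Broadcast last octet = 192 OR 15 = 207

207


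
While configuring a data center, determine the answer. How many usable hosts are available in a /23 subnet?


Given: subnet mask /23
Host bits = 32 - 23 = 9
Total addresses = 2^9 = 512
Usable hosts = 512 - 2 (network + broadcast) = 510

510


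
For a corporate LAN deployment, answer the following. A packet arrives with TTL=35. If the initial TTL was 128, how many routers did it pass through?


Given: initial TTL = 128, received TTL = 35
Hops = initial TTL - received TTL
Hops = 128 - 35 = 93

93


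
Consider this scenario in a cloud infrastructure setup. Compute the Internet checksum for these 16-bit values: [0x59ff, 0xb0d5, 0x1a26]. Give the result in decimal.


Given words: [0x59ff, 0xb0d5, 0x1a26]
Step 1: Sum all words
Raw sum = 23039 + 45269 + 6694 = 75002
Step 2: Fold carry: (9466 + 1) = 9467
One's complement = ~9467 & 0xFFFF = 56068

56068
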